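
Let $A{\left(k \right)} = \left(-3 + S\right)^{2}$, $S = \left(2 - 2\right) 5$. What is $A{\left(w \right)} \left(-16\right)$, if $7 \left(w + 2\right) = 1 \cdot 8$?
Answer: $-144$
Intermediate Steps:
$w = - \frac{6}{7}$ ($w = -2 + \frac{1 \cdot 8}{7} = -2 + \frac{1}{7} \cdot 8 = -2 + \frac{8}{7} = - \frac{6}{7} \approx -0.85714$)
$S = 0$ ($S = 0 \cdot 5 = 0$)
$A{\left(k \right)} = 9$ ($A{\left(k \right)} = \left(-3 + 0\right)^{2} = \left(-3\right)^{2} = 9$)
$A{\left(w \right)} \left(-16\right) = 9 \left(-16\right) = -144$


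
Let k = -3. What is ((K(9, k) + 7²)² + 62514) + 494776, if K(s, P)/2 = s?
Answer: 561779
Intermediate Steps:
K(s, P) = 2*s
((K(9, k) + 7²)² + 62514) + 494776 = ((2*9 + 7²)² + 62514) + 494776 = ((18 + 49)² + 62514) + 494776 = (67² + 62514) + 494776 = (4489 + 62514) + 494776 = 67003 + 494776 = 561779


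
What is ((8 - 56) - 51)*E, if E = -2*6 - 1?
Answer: 1287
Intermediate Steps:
E = -13 (E = -12 - 1 = -13)
((8 - 56) - 51)*E = ((8 - 56) - 51)*(-13) = (-48 - 51)*(-13) = -99*(-13) = 1287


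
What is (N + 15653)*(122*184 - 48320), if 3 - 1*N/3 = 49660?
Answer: 3449203296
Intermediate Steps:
N = -148971 (N = 9 - 3*49660 = 9 - 148980 = -148971)
(N + 15653)*(122*184 - 48320) = (-148971 + 15653)*(122*184 - 48320) = -133318*(22448 - 48320) = -133318*(-25872) = 3449203296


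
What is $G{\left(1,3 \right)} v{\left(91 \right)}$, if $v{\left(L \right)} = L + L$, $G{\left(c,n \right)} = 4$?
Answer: $728$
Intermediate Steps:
$v{\left(L \right)} = 2 L$
$G{\left(1,3 \right)} v{\left(91 \right)} = 4 \cdot 2 \cdot 91 = 4 \cdot 182 = 728$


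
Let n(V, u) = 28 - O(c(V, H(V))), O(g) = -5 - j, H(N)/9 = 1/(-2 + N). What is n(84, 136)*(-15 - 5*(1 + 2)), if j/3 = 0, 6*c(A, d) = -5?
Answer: -990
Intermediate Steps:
H(N) = 9/(-2 + N)
c(A, d) = -5/6 (c(A, d) = (1/6)*(-5) = -5/6)
j = 0 (j = 3*0 = 0)
O(g) = -5 (O(g) = -5 - 1*0 = -5 + 0 = -5)
n(V, u) = 33 (n(V, u) = 28 - 1*(-5) = 28 + 5 = 33)
n(84, 136)*(-15 - 5*(1 + 2)) = 33*(-15 - 5*(1 + 2)) = 33*(-15 - 5*3) = 33*(-15 - 1*15) = 33*(-15 - 15) = 33*(-30) = -990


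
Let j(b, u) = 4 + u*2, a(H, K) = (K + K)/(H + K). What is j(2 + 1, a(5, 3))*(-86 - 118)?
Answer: -1122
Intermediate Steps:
a(H, K) = 2*K/(H + K) (a(H, K) = (2*K)/(H + K) = 2*K/(H + K))
j(b, u) = 4 + 2*u
j(2 + 1, a(5, 3))*(-86 - 118) = (4 + 2*(2*3/(5 + 3)))*(-86 - 118) = (4 + 2*(2*3/8))*(-204) = (4 + 2*(2*3*(⅛)))*(-204) = (4 + 2*(¾))*(-204) = (4 + 3/2)*(-204) = (11/2)*(-204) = -1122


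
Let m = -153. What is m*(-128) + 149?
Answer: 19733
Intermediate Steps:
m*(-128) + 149 = -153*(-128) + 149 = 19584 + 149 = 19733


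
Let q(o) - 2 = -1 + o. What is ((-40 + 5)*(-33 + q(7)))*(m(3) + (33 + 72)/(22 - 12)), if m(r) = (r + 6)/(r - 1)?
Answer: 13125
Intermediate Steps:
q(o) = 1 + o (q(o) = 2 + (-1 + o) = 1 + o)
m(r) = (6 + r)/(-1 + r)
((-40 + 5)*(-33 + q(7)))*(m(3) + (33 + 72)/(22 - 12)) = ((-40 + 5)*(-33 + (1 + 7)))*((6 + 3)/(-1 + 3) + (33 + 72)/(22 - 12)) = (-35*(-33 + 8))*(9/2 + 105/10) = (-35*(-25))*((½)*9 + 105*(⅒)) = 875*(9/2 + 21/2) = 875*15 = 13125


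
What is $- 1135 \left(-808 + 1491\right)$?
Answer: $-775205$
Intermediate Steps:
$- 1135 \left(-808 + 1491\right) = \left(-1135\right) 683 = -775205$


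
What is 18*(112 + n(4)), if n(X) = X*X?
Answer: 2304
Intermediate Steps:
n(X) = X²
18*(112 + n(4)) = 18*(112 + 4²) = 18*(112 + 16) = 18*128 = 2304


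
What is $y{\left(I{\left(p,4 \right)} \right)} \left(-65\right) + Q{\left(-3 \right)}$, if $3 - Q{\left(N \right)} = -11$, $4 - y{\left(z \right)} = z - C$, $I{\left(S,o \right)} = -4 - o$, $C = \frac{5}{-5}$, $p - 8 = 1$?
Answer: $-701$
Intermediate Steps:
$p = 9$ ($p = 8 + 1 = 9$)
$C = -1$ ($C = 5 \left(- \frac{1}{5}\right) = -1$)
$y{\left(z \right)} = 3 - z$ ($y{\left(z \right)} = 4 - \left(z - -1\right) = 4 - \left(z + 1\right) = 4 - \left(1 + z\right) = 3 - z$)
$Q{\left(N \right)} = 14$ ($Q{\left(N \right)} = 3 - -11 = 3 + 11 = 14$)
$y{\left(I{\left(p,4 \right)} \right)} \left(-65\right) + Q{\left(-3 \right)} = \left(3 - \left(-4 - 4\right)\right) \left(-65\right) + 14 = \left(3 - -8\right) \left(-65\right) + 14 = \left(3 + 8\right) \left(-65\right) + 14 = 11 \left(-65\right) + 14 = -715 + 14 = -701$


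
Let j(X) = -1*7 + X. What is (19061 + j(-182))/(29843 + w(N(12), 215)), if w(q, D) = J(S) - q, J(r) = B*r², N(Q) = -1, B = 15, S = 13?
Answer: 18872/32379 ≈ 0.58285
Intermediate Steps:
j(X) = -7 + X
J(r) = 15*r²
w(q, D) = 2535 - q (w(q, D) = 15*13² - q = 15*169 - q = 2535 - q)
(19061 + j(-182))/(29843 + w(N(12), 215)) = (19061 + (-7 - 182))/(29843 + (2535 - 1*(-1))) = (19061 - 189)/(29843 + (2535 + 1)) = 18872/(29843 + 2536) = 18872/32379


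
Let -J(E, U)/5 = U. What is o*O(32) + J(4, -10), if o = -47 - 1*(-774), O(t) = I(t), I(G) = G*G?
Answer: 744498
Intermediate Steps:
J(E, U) = -5*U
I(G) = G²
O(t) = t²
o = 727 (o = -47 + 774 = 727)
o*O(32) + J(4, -10) = 727*32² - 5*(-10) = 727*1024 + 50 = 744448 + 50 = 744498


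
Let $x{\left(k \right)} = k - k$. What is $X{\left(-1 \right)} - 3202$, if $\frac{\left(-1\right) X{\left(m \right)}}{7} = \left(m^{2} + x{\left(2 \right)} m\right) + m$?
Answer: $-3202$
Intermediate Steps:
$x{\left(k \right)} = 0$
$X{\left(m \right)} = - 7 m - 7 m^{2}$ ($X{\left(m \right)} = - 7 \left(\left(m^{2} + 0 m\right) + m\right) = - 7 \left(\left(m^{2} + 0\right) + m\right) = - 7 \left(m^{2} + m\right) = - 7 \left(m + m^{2}\right) = - 7 m - 7 m^{2}$)
$X{\left(-1 \right)} - 3202 = \left(-7\right) \left(-1\right) \left(1 - 1\right) - 3202 = \left(-7\right) \left(-1\right) 0 - 3202 = 0 - 3202 = -3202$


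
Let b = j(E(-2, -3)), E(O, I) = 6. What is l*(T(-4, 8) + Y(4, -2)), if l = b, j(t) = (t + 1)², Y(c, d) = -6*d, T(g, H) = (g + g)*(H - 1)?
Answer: -2156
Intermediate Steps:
T(g, H) = 2*g*(-1 + H) (T(g, H) = (2*g)*(-1 + H) = 2*g*(-1 + H))
j(t) = (1 + t)²
b = 49 (b = (1 + 6)² = 7² = 49)
l = 49
l*(T(-4, 8) + Y(4, -2)) = 49*(2*(-4)*(-1 + 8) - 6*(-2)) = 49*(2*(-4)*7 + 12) = 49*(-56 + 12) = 49*(-44) = -2156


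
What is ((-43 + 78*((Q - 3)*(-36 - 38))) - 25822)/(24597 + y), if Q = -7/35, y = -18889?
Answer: -36973/28540 ≈ -1.2955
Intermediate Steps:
Q = -⅕ (Q = -7*1/35 = -⅕ ≈ -0.20000)
((-43 + 78*((Q - 3)*(-36 - 38))) - 25822)/(24597 + y) = ((-43 + 78*((-⅕ - 3)*(-36 - 38))) - 25822)/(24597 - 18889) = ((-43 + 78*(-16/5*(-74))) - 25822)/5708 = ((-43 + 78*(1184/5)) - 25822)*(1/5708) = ((-43 + 92352/5) - 25822)*(1/5708) = (92137/5 - 25822)*(1/5708) = -36973/5*1/5708 = -36973/28540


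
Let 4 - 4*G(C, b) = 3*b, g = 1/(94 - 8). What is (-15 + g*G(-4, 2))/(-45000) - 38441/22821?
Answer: -99158146333/58878180000 ≈ -1.6841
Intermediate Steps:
g = 1/86 ≈ 0.011628
G(C, b) = 1 - 3*b/4
(-15 + g*G(-4, 2))/(-45000) - 38441/22821 = (-15 + (1 - ¾*2)/86)/(-45000) - 38441/22821 = (-15 + (1 - 3/2)/86)*(-1/45000) - 38441*1/22821 = (-15 + (1/86)*(-½))*(-1/45000) - 38441/22821 = (-15 - 1/172)*(-1/45000) - 38441/22821 = -2581/172*(-1/45000) - 38441/22821 = 2581/7740000 - 38441/22821 = -99158146333/58878180000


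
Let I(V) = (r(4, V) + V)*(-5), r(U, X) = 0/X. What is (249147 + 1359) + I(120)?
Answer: 249906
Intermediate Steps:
r(U, X) = 0
I(V) = -5*V (I(V) = (0 + V)*(-5) = V*(-5) = -5*V)
(249147 + 1359) + I(120) = (249147 + 1359) - 5*120 = 250506 - 600 = 249906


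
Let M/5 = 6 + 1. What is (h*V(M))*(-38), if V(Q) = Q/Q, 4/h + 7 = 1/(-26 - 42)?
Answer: 10336/477 ≈ 21.669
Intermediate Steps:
h = -272/477 (h = 4/(-7 + 1/(-26 - 42)) = 4/(-7 + 1/(-68)) = 4/(-7 - 1/68) = 4/(-477/68) = 4*(-68/477) = -272/477 ≈ -0.57023)
M = 35 (M = 5*(6 + 1) = 5*7 = 35)
V(Q) = 1
(h*V(M))*(-38) = -272/477*1*(-38) = -272/477*(-38) = 10336/477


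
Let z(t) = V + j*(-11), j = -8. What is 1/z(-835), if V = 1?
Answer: 1/89 ≈ 0.011236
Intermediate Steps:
z(t) = 89 (z(t) = 1 - 8*(-11) = 1 + 88 = 89)
1/z(-835) = 1/89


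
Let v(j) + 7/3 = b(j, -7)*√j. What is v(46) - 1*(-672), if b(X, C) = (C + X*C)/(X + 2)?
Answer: 2009/3 - 329*√46/48 ≈ 623.18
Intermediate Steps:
b(X, C) = (C + C*X)/(2 + X)
v(j) = -7/3 - 7*√j*(1 + j)/(2 + j) (v(j) = -7/3 + (-7*(1 + j)/(2 + j))*√j = -7/3 - 7*√j*(1 + j)/(2 + j))
v(46) - 1*(-672) = 7*(-2 - 1*46 + 3*√46*(-1 - 1*46))/(3*(2 + 46)) - 1*(-672) = (7/3)*(-2 - 46 + 3*√46*(-1 - 46))/48 + 672 = (7/3)*(1/48)*(-2 - 46 + 3*√46*(-47)) + 672 = (7/3)*(1/48)*(-2 - 46 - 141*√46) + 672 = (7/3)*(1/48)*(-48 - 141*√46) + 672 = (-7/3 - 329*√46/48) + 672 = 2009/3 - 329*√46/48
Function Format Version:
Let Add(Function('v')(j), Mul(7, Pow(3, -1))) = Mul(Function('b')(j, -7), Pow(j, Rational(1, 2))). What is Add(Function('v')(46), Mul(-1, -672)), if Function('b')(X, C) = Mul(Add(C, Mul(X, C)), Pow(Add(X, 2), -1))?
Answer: Add(Rational(2009, 3), Mul(Rational(-329, 48), Pow(46, Rational(1, 2)))) ≈ 623.18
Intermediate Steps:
Function('b')(X, C) = Mul(Pow(Add(2, X), -1), Add(C, Mul(C, X))) (Function('b')(X, C) = Mul(Add(C, Mul(C, X)), Pow(Add(2, X), -1)) = Mul(Pow(Add(2, X), -1), Add(C, Mul(C, X))))
Function('v')(j) = Add(Rational(-7, 3), Mul(-7, Pow(j, Rational(1, 2)), Pow(Add(2, j), -1), Add(1, j))) (Function('v')(j) = Add(Rational(-7, 3), Mul(Mul(-7, Pow(Add(2, j), -1), Add(1, j)), Pow(j, Rational(1, 2)))) = Add(Rational(-7, 3), Mul(-7, Pow(j, Rational(1, 2)), Pow(Add(2, j), -1), Add(1, j))))
Add(Function('v')(46), Mul(-1, -672)) = Add(Mul(Rational(7, 3), Pow(Add(2, 46), -1), Add(-2, Mul(-1, 46), Mul(3, Pow(46, Rational(1, 2)), Add(-1, Mul(-1, 46))))), Mul(-1, -672)) = Add(Mul(Rational(7, 3), Pow(48, -1), Add(-2, -46, Mul(3, Pow(46, Rational(1, 2)), Add(-1, -46)))), 672) = Add(Mul(Rational(7, 3), Rational(1, 48), Add(-2, -46, Mul(3, Pow(46, Rational(1, 2)), -47))), 672) = Add(Mul(Rational(7, 3), Rational(1, 48), Add(-2, -46, Mul(-141, Pow(46, Rational(1, 2))))), 672) = Add(Mul(Rational(7, 3), Rational(1, 48), Add(-48, Mul(-141, Pow(46, Rational(1, 2))))), 672) = Add(Add(Rational(-7, 3), Mul(Rational(-329, 48), Pow(46, Rational(1, 2)))), 672) = Add(Rational(2009, 3), Mul(Rational(-329, 48), Pow(46, Rational(1, 2))))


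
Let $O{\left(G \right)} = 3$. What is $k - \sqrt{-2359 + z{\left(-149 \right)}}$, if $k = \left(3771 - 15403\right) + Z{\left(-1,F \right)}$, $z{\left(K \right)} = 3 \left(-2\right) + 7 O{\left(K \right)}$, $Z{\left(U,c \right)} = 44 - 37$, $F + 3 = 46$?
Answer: $-11625 - 2 i \sqrt{586} \approx -11625.0 - 48.415 i$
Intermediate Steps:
$F = 43$ ($F = -3 + 46 = 43$)
$Z{\left(U,c \right)} = 7$ ($Z{\left(U,c \right)} = 44 - 37 = 7$)
$z{\left(K \right)} = 15$ ($z{\left(K \right)} = 3 \left(-2\right) + 7 \cdot 3 = -6 + 21 = 15$)
$k = -11625$ ($k = \left(3771 - 15403\right) + 7 = -11632 + 7 = -11625$)
$k - \sqrt{-2359 + z{\left(-149 \right)}} = -11625 - \sqrt{-2359 + 15} = -11625 - \sqrt{-2344} = -11625 - 2 i \sqrt{586}$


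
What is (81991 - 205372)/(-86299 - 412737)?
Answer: 123381/499036 ≈ 0.24724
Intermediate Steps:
(81991 - 205372)/(-86299 - 412737) = -123381/(-499036) = -123381*(-1/499036) = 123381/499036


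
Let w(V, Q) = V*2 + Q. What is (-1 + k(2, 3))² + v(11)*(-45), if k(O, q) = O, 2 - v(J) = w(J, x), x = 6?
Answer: 1171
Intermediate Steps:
w(V, Q) = Q + 2*V (w(V, Q) = 2*V + Q = Q + 2*V)
v(J) = -4 - 2*J (v(J) = 2 - (6 + 2*J) = 2 + (-6 - 2*J) = -4 - 2*J)
(-1 + k(2, 3))² + v(11)*(-45) = (-1 + 2)² + (-4 - 2*11)*(-45) = 1² + (-4 - 22)*(-45) = 1 - 26*(-45) = 1 + 1170 = 1171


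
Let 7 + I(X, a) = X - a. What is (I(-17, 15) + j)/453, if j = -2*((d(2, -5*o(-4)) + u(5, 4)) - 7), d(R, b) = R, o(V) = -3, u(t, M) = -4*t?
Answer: 11/453 ≈ 0.024283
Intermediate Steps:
I(X, a) = -7 + X - a (I(X, a) = -7 + (X - a) = -7 + X - a)
j = 50 (j = -2*((2 - 4*5) - 7) = -2*((2 - 20) - 7) = -2*(-18 - 7) = -2*(-25) = 50)
(I(-17, 15) + j)/453 = ((-7 - 17 - 1*15) + 50)/453 = ((-7 - 17 - 15) + 50)*(1/453) = (-39 + 50)*(1/453) = 11*(1/453) = 11/453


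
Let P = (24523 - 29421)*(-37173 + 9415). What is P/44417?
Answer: 135958684/44417 ≈ 3061.0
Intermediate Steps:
P = 135958684 (P = -4898*(-27758) = 135958684)
P/44417 = 135958684/44417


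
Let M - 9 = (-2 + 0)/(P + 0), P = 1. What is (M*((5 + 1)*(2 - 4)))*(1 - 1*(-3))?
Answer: -336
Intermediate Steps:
M = 7 (M = 9 + (-2 + 0)/(1 + 0) = 9 - 2/1 = 9 - 2*1 = 9 - 2 = 7)
(M*((5 + 1)*(2 - 4)))*(1 - 1*(-3)) = (7*((5 + 1)*(2 - 4)))*(1 - 1*(-3)) = (7*(6*(-2)))*(1 + 3) = (7*(-12))*4 = -84*4 = -336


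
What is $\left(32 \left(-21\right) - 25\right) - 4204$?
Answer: $-4901$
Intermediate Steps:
$\left(32 \left(-21\right) - 25\right) - 4204 = \left(-672 - 25\right) - 4204 = -697 - 4204 = -4901$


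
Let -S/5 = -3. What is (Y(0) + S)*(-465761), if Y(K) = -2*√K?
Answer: -6986415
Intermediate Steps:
S = 15 (S = -5*(-3) = 15)
(Y(0) + S)*(-465761) = (-2*√0 + 15)*(-465761) = (-2*0 + 15)*(-465761) = (0 + 15)*(-465761) = 15*(-465761) = -6986415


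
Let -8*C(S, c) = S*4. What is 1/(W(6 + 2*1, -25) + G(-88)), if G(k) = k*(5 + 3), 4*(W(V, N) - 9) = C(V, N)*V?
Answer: -1/703 ≈ -0.0014225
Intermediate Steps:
C(S, c) = -S/2 (C(S, c) = -S*4/8 = -S/2)
W(V, N) = 9 - V**2/8 (W(V, N) = 9 + ((-V/2)*V)/4 = 9 + (-V**2/2)/4 = 9 - V**2/8)
G(k) = 8*k (G(k) = k*8 = 8*k)
1/(W(6 + 2*1, -25) + G(-88)) = 1/((9 - (6 + 2*1)**2/8) + 8*(-88)) = 1/((9 - (6 + 2)**2/8) - 704) = 1/((9 - 1/8*8**2) - 704) = 1/((9 - 1/8*64) - 704) = 1/((9 - 8) - 704) = 1/(1 - 704) = 1/(-703) = -1/703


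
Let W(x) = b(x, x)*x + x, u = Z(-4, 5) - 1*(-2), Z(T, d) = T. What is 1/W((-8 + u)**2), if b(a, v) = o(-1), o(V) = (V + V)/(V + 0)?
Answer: 1/300 ≈ 0.0033333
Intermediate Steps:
o(V) = 2 (o(V) = (2*V)/V = 2)
u = -2 (u = -4 - 1*(-2) = -4 + 2 = -2)
b(a, v) = 2
W(x) = 3*x (W(x) = 2*x + x = 3*x)
1/W((-8 + u)**2) = 1/(3*(-8 - 2)**2) = 1/(3*(-10)**2) = 1/(3*100) = 1/300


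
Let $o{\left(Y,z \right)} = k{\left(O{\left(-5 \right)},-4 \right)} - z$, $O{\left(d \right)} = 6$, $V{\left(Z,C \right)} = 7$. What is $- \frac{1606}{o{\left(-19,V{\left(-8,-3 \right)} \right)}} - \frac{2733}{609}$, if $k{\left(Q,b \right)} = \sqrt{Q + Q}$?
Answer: $\frac{2248419}{7511} + \frac{3212 \sqrt{3}}{37} \approx 449.71$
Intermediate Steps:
$k{\left(Q,b \right)} = \sqrt{2} \sqrt{Q}$ ($k{\left(Q,b \right)} = \sqrt{2 Q} = \sqrt{2} \sqrt{Q}$)
$o{\left(Y,z \right)} = - z + 2 \sqrt{3}$ ($o{\left(Y,z \right)} = \sqrt{2} \sqrt{6} - z = 2 \sqrt{3} - z = - z + 2 \sqrt{3}$)
$- \frac{1606}{o{\left(-19,V{\left(-8,-3 \right)} \right)}} - \frac{2733}{609} = - \frac{1606}{\left(-1\right) 7 + 2 \sqrt{3}} - \frac{2733}{609} = - \frac{1606}{-7 + 2 \sqrt{3}} - \frac{911}{203} = - \frac{911}{203} - \frac{1606}{-7 + 2 \sqrt{3}}$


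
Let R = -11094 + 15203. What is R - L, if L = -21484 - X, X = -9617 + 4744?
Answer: 20720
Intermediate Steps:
X = -4873
L = -16611 (L = -21484 - 1*(-4873) = -21484 + 4873 = -16611)
R = 4109
R - L = 4109 - 1*(-16611) = 4109 + 16611 = 20720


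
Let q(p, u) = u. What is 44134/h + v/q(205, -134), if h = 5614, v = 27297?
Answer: -73665701/376138 ≈ -195.85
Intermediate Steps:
44134/h + v/q(205, -134) = 44134/5614 + 27297/(-134) = 44134*(1/5614) + 27297*(-1/134) = 22067/2807 - 27297/134 = -73665701/376138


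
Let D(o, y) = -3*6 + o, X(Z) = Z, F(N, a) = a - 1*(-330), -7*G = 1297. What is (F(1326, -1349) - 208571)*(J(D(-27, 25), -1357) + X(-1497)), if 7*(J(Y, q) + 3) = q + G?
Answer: 17667598640/49 ≈ 3.6056e+8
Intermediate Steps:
G = -1297/7 (G = -1/7*1297 = -1297/7 ≈ -185.29)
F(N, a) = 330 + a (F(N, a) = a + 330 = 330 + a)
D(o, y) = -18 + o
J(Y, q) = -1444/49 + q/7 (J(Y, q) = -3 + (q - 1297/7)/7 = -3 + (-1297/7 + q)/7 = -3 + (-1297/49 + q/7) = -1444/49 + q/7)
(F(1326, -1349) - 208571)*(J(D(-27, 25), -1357) + X(-1497)) = ((330 - 1349) - 208571)*((-1444/49 + (1/7)*(-1357)) - 1497) = (-1019 - 208571)*((-1444/49 - 1357/7) - 1497) = -209590*(-10943/49 - 1497) = -209590*(-84296/49) = 17667598640/49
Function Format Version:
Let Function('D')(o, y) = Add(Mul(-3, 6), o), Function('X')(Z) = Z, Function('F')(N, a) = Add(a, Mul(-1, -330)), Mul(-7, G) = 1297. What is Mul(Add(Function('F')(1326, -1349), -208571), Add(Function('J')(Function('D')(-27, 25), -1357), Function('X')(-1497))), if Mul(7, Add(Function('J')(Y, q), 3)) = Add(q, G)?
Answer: Rational(17667598640, 49) ≈ 3.6056e+8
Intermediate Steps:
G = Rational(-1297, 7) (G = Mul(Rational(-1, 7), 1297) = Rational(-1297, 7) ≈ -185.29)
Function('F')(N, a) = Add(330, a) (Function('F')(N, a) = Add(a, 330) = Add(330, a))
Function('D')(o, y) = Add(-18, o)
Function('J')(Y, q) = Add(Rational(-1444, 49), Mul(Rational(1, 7), q)) (Function('J')(Y, q) = Add(-3, Mul(Rational(1, 7), Add(q, Rational(-1297, 7)))) = Add(-3, Mul(Rational(1, 7), Add(Rational(-1297, 7), q))) = Add(-3, Add(Rational(-1297, 49), Mul(Rational(1, 7), q))) = Add(Rational(-1444, 49), Mul(Rational(1, 7), q)))
Mul(Add(Function('F')(1326, -1349), -208571), Add(Function('J')(Function('D')(-27, 25), -1357), Function('X')(-1497))) = Mul(Add(Add(330, -1349), -208571), Add(Add(Rational(-1444, 49), Mul(Rational(1, 7), -1357)), -1497)) = Mul(Add(-1019, -208571), Add(Add(Rational(-1444, 49), Rational(-1357, 7)), -1497)) = Mul(-209590, Add(Rational(-10943, 49), -1497)) = Mul(-209590, Rational(-84296, 49)) = Rational(17667598640, 49)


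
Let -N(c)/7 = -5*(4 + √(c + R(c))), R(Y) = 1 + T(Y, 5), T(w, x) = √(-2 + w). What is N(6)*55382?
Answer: 13568590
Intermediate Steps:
R(Y) = 1 + √(-2 + Y)
N(c) = 140 + 35*√(1 + c + √(-2 + c)) (N(c) = -(-35)*(4 + √(c + (1 + √(-2 + c)))) = -(-35)*(4 + √(1 + c + √(-2 + c))) = -7*(-20 - 5*√(1 + c + √(-2 + c))) = 140 + 35*√(1 + c + √(-2 + c)))
N(6)*55382 = (140 + 35*√(1 + 6 + √(-2 + 6)))*55382 = (140 + 35*√(1 + 6 + √4))*55382 = (140 + 35*√(1 + 6 + 2))*55382 = (140 + 35*√9)*55382 = (140 + 35*3)*55382 = (140 + 105)*55382 = 245*55382 = 13568590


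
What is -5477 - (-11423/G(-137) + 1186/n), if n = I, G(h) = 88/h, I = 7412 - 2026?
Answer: -5512426595/236984 ≈ -23261.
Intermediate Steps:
I = 5386
n = 5386
-5477 - (-11423/G(-137) + 1186/n) = -5477 - (-11423/(88/(-137)) + 1186/5386) = -5477 - (-11423/(88*(-1/137)) + 1186*(1/5386)) = -5477 - (-11423/(-88/137) + 593/2693) = -5477 - (-11423*(-137/88) + 593/2693) = -5477 - (1564951/88 + 593/2693) = -5477 - 1*4214465227/236984 = -5477 - 4214465227/236984 = -5512426595/236984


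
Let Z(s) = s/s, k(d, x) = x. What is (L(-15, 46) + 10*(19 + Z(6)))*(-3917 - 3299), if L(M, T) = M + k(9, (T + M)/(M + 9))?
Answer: -3893032/3 ≈ -1.2977e+6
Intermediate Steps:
Z(s) = 1
L(M, T) = M + (M + T)/(9 + M) (L(M, T) = M + (T + M)/(M + 9) = M + (M + T)/(9 + M))
(L(-15, 46) + 10*(19 + Z(6)))*(-3917 - 3299) = ((-15 + 46 - 15*(9 - 15))/(9 - 15) + 10*(19 + 1))*(-3917 - 3299) = ((-15 + 46 - 15*(-6))/(-6) + 10*20)*(-7216) = (-(-15 + 46 + 90)/6 + 200)*(-7216) = (-⅙*121 + 200)*(-7216) = (-121/6 + 200)*(-7216) = (1079/6)*(-7216) = -3893032/3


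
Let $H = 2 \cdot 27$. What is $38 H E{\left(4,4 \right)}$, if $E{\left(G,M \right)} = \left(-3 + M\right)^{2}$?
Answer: $2052$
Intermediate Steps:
$H = 54$
$38 H E{\left(4,4 \right)} = 38 \cdot 54 \left(-3 + 4\right)^{2} = 2052 \cdot 1^{2} = 2052 \cdot 1 = 2052$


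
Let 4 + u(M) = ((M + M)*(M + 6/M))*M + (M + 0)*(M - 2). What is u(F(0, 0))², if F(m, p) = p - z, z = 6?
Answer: 211600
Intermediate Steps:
F(m, p) = -6 + p (F(m, p) = p - 1*6 = p - 6 = -6 + p)
u(M) = -4 + M*(-2 + M) + 2*M²*(M + 6/M) (u(M) = -4 + (((M + M)*(M + 6/M))*M + (M + 0)*(M - 2)) = -4 + (((2*M)*(M + 6/M))*M + M*(-2 + M)) = -4 + ((2*M*(M + 6/M))*M + M*(-2 + M)) = -4 + (2*M²*(M + 6/M) + M*(-2 + M)) = -4 + (M*(-2 + M) + 2*M²*(M + 6/M)) = -4 + M*(-2 + M) + 2*M²*(M + 6/M))
u(F(0, 0))² = (-4 + (-6 + 0)² + 2*(-6 + 0)³ + 10*(-6 + 0))² = (-4 + (-6)² + 2*(-6)³ + 10*(-6))² = (-4 + 36 + 2*(-216) - 60)² = (-4 + 36 - 432 - 60)² = (-460)² = 211600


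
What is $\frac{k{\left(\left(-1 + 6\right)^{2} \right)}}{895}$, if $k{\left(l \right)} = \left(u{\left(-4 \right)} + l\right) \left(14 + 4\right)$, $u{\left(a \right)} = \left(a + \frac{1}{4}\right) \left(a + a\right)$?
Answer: $\frac{198}{179} \approx 1.1061$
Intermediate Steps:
$u{\left(a \right)} = 2 a \left(\frac{1}{4} + a\right)$ ($u{\left(a \right)} = \left(a + \frac{1}{4}\right) 2 a = \left(\frac{1}{4} + a\right) 2 a = 2 a \left(\frac{1}{4} + a\right)$)
$k{\left(l \right)} = 540 + 18 l$ ($k{\left(l \right)} = \left(\frac{1}{2} \left(-4\right) \left(1 + 4 \left(-4\right)\right) + l\right) \left(14 + 4\right) = \left(\frac{1}{2} \left(-4\right) \left(1 - 16\right) + l\right) 18 = \left(\frac{1}{2} \left(-4\right) \left(-15\right) + l\right) 18 = \left(30 + l\right) 18 = 540 + 18 l$)
$\frac{k{\left(\left(-1 + 6\right)^{2} \right)}}{895} = \frac{540 + 18 \left(-1 + 6\right)^{2}}{895} = \left(540 + 18 \cdot 5^{2}\right) \frac{1}{895} = \left(540 + 18 \cdot 25\right) \frac{1}{895} = \left(540 + 450\right) \frac{1}{895} = 990 \cdot \frac{1}{895} = \frac{198}{179}$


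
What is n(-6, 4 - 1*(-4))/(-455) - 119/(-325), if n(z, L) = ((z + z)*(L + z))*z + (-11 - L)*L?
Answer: 873/2275 ≈ 0.38374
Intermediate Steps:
n(z, L) = L*(-11 - L) + 2*z²*(L + z) (n(z, L) = ((2*z)*(L + z))*z + L*(-11 - L) = (2*z*(L + z))*z + L*(-11 - L) = 2*z²*(L + z) + L*(-11 - L) = L*(-11 - L) + 2*z²*(L + z))
n(-6, 4 - 1*(-4))/(-455) - 119/(-325) = (-(4 - 1*(-4))² - 11*(4 - 1*(-4)) + 2*(-6)³ + 2*(4 - 1*(-4))*(-6)²)/(-455) - 119/(-325) = (-(4 + 4)² - 11*(4 + 4) + 2*(-216) + 2*(4 + 4)*36)*(-1/455) - 119*(-1/325) = (-1*8² - 11*8 - 432 + 2*8*36)*(-1/455) + 119/325 = (-1*64 - 88 - 432 + 576)*(-1/455) + 119/325 = (-64 - 88 - 432 + 576)*(-1/455) + 119/325 = -8*(-1/455) + 119/325 = 8/455 + 119/325 = 873/2275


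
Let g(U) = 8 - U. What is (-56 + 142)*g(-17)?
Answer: 2150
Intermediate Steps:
(-56 + 142)*g(-17) = (-56 + 142)*(8 - 1*(-17)) = 86*(8 + 17) = 86*25 = 2150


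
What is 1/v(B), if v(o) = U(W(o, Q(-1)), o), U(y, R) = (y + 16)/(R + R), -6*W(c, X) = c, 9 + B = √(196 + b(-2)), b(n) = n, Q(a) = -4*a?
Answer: -9012/10831 + 1152*√194/10831 ≈ 0.64939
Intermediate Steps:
B = -9 + √194 (B = -9 + √(196 - 2) = -9 + √194 ≈ 4.9284)
W(c, X) = -c/6
U(y, R) = (16 + y)/(2*R) (U(y, R) = (16 + y)/((2*R)) = (16 + y)*(1/(2*R)) = (16 + y)/(2*R))
v(o) = (16 - o/6)/(2*o)
1/v(B) = 1/((96 - (-9 + √194))/(12*(-9 + √194))) = 1/((96 + (9 - √194))/(12*(-9 + √194))) = 1/((105 - √194)/(12*(-9 + √194))) = 12*(-9 + √194)/(105 - √194)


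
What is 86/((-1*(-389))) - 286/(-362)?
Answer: 71193/70409 ≈ 1.0111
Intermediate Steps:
86/((-1*(-389))) - 286/(-362) = 86/389 - 286*(-1/362) = 86*(1/389) + 143/181 = 86/389 + 143/181 = 71193/70409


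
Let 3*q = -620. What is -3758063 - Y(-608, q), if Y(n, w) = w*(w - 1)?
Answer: -34208827/9 ≈ -3.8010e+6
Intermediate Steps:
q = -620/3 (q = (⅓)*(-620) = -620/3 ≈ -206.67)
Y(n, w) = w*(-1 + w)
-3758063 - Y(-608, q) = -3758063 - (-620)*(-1 - 620/3)/3 = -3758063 - (-620)*(-623)/(3*3) = -3758063 - 1*386260/9 = -3758063 - 386260/9 = -34208827/9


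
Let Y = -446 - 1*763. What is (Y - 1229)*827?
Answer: -2016226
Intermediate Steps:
Y = -1209 (Y = -446 - 763 = -1209)
(Y - 1229)*827 = (-1209 - 1229)*827 = -2438*827 = -2016226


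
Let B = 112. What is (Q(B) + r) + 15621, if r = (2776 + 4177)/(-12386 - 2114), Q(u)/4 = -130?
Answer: 218957547/14500 ≈ 15101.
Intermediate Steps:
Q(u) = -520 (Q(u) = 4*(-130) = -520)
r = -6953/14500 (r = 6953/(-14500) = 6953*(-1/14500) = -6953/14500 ≈ -0.47952)
(Q(B) + r) + 15621 = (-520 - 6953/14500) + 15621 = -7546953/14500 + 15621 = 218957547/14500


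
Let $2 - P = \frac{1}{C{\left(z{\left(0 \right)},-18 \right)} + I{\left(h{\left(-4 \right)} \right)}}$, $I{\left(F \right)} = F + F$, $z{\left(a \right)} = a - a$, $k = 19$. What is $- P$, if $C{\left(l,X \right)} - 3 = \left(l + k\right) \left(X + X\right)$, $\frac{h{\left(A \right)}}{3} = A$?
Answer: $- \frac{1411}{705} \approx -2.0014$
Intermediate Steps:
$z{\left(a \right)} = 0$
$h{\left(A \right)} = 3 A$
$C{\left(l,X \right)} = 3 + 2 X \left(19 + l\right)$ ($C{\left(l,X \right)} = 3 + \left(l + 19\right) \left(X + X\right) = 3 + \left(19 + l\right) 2 X = 3 + 2 X \left(19 + l\right)$)
$I{\left(F \right)} = 2 F$
$P = \frac{1411}{705}$ ($P = 2 - \frac{1}{\left(3 + 38 \left(-18\right) + 2 \left(-18\right) 0\right) + 2 \cdot 3 \left(-4\right)} = 2 - \frac{1}{\left(3 - 684 + 0\right) + 2 \left(-12\right)} = 2 - \frac{1}{-681 - 24} = 2 - \frac{1}{-705} = 2 - - \frac{1}{705} = 2 + \frac{1}{705} = \frac{1411}{705} \approx 2.0014$)
$- P = \left(-1\right) \frac{1411}{705} = - \frac{1411}{705}$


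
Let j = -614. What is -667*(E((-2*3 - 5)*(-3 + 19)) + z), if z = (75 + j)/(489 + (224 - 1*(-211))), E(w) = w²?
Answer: -247927235/12 ≈ -2.0661e+7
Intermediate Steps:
z = -7/12 (z = (75 - 614)/(489 + (224 - 1*(-211))) = -539/(489 + (224 + 211)) = -539/(489 + 435) = -539/924 = -539*1/924 = -7/12 ≈ -0.58333)
-667*(E((-2*3 - 5)*(-3 + 19)) + z) = -667*(((-2*3 - 5)*(-3 + 19))² - 7/12) = -667*(((-6 - 5)*16)² - 7/12) = -667*((-11*16)² - 7/12) = -667*((-176)² - 7/12) = -667*(30976 - 7/12) = -667*371705/12 = -247927235/12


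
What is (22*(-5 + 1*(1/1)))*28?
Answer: -2464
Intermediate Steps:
(22*(-5 + 1*(1/1)))*28 = (22*(-5 + 1*(1*1)))*28 = (22*(-5 + 1*1))*28 = (22*(-5 + 1))*28 = (22*(-4))*28 = -88*28 = -2464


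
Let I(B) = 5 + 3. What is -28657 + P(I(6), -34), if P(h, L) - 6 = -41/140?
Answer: -4011181/140 ≈ -28651.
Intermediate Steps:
I(B) = 8
P(h, L) = 799/140 (P(h, L) = 6 - 41/140 = 799/140)
-28657 + P(I(6), -34) = -28657 + 799/140 = -4011181/140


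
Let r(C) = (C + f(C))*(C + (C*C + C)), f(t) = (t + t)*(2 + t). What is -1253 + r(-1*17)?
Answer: 124462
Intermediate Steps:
f(t) = 2*t*(2 + t) (f(t) = (2*t)*(2 + t) = 2*t*(2 + t))
r(C) = (C + 2*C*(2 + C))*(C**2 + 2*C) (r(C) = (C + 2*C*(2 + C))*(C + (C*C + C)) = (C + 2*C*(2 + C))*(C + (C**2 + C)) = (C + 2*C*(2 + C))*(C + (C + C**2)) = (C + 2*C*(2 + C))*(C**2 + 2*C))
-1253 + r(-1*17) = -1253 + (-1*17)**2*(10 + 2*(-1*17)**2 + 9*(-1*17)) = -1253 + (-17)**2*(10 + 2*(-17)**2 + 9*(-17)) = -1253 + 289*(10 + 2*289 - 153) = -1253 + 289*(10 + 578 - 153) = -1253 + 289*435 = -1253 + 125715 = 124462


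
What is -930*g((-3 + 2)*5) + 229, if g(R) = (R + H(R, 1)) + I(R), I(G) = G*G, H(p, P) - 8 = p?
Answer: -21161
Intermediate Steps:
H(p, P) = 8 + p
I(G) = G²
g(R) = 8 + R² + 2*R (g(R) = (R + (8 + R)) + R² = (8 + 2*R) + R² = 8 + R² + 2*R)
-930*g((-3 + 2)*5) + 229 = -930*(8 + ((-3 + 2)*5)² + 2*((-3 + 2)*5)) + 229 = -930*(8 + (-1*5)² + 2*(-1*5)) + 229 = -930*(8 + (-5)² + 2*(-5)) + 229 = -930*(8 + 25 - 10) + 229 = -930*23 + 229 = -21390 + 229 = -21161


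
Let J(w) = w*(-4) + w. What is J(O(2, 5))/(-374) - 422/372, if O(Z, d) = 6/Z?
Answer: -19310/17391 ≈ -1.1103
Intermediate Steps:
J(w) = -3*w (J(w) = -4*w + w = -3*w)
J(O(2, 5))/(-374) - 422/372 = -18/2/(-374) - 422/372 = -18/2*(-1/374) - 422*1/372 = -3*3*(-1/374) - 211/186 = -9*(-1/374) - 211/186 = 9/374 - 211/186 = -19310/17391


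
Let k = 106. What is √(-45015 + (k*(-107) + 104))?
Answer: I*√56253 ≈ 237.18*I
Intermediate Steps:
√(-45015 + (k*(-107) + 104)) = √(-45015 + (106*(-107) + 104)) = √(-45015 + (-11342 + 104)) = √(-45015 - 11238) = √(-56253) = I*√56253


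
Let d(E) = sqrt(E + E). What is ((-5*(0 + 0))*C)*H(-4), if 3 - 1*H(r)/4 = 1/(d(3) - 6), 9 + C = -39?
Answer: 0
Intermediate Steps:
C = -48 (C = -9 - 39 = -48)
d(E) = sqrt(2)*sqrt(E) (d(E) = sqrt(2*E) = sqrt(2)*sqrt(E))
H(r) = 12 - 4/(-6 + sqrt(6)) (H(r) = 12 - 4/(sqrt(2)*sqrt(3) - 6) = 12 - 4/(sqrt(6) - 6) = 12 - 4/(-6 + sqrt(6)))
((-5*(0 + 0))*C)*H(-4) = (-5*(0 + 0)*(-48))*(64/5 + 2*sqrt(6)/15) = (-5*0*(-48))*(64/5 + 2*sqrt(6)/15) = (0*(-48))*(64/5 + 2*sqrt(6)/15) = 0*(64/5 + 2*sqrt(6)/15) = 0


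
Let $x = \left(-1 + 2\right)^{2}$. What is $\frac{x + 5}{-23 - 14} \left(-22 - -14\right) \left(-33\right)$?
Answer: $- \frac{1584}{37} \approx -42.811$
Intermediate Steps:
$x = 1$ ($x = 1^{2} = 1$)
$\frac{x + 5}{-23 - 14} \left(-22 - -14\right) \left(-33\right) = \frac{1 + 5}{-23 - 14} \left(-22 - -14\right) \left(-33\right) = \frac{6}{-37} \left(-22 + 14\right) \left(-33\right) = 6 \left(- \frac{1}{37}\right) \left(-8\right) \left(-33\right) = \left(- \frac{6}{37}\right) \left(-8\right) \left(-33\right) = \frac{48}{37} \left(-33\right) = - \frac{1584}{37}$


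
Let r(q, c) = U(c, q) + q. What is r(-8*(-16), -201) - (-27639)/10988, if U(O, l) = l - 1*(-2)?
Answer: 2862543/10988 ≈ 260.52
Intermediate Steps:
U(O, l) = 2 + l (U(O, l) = l + 2 = 2 + l)
r(q, c) = 2 + 2*q (r(q, c) = (2 + q) + q = 2 + 2*q)
r(-8*(-16), -201) - (-27639)/10988 = (2 + 2*(-8*(-16))) - (-27639)/10988 = (2 + 2*128) - (-27639)/10988 = (2 + 256) - 1*(-27639/10988) = 258 + 27639/10988 = 2862543/10988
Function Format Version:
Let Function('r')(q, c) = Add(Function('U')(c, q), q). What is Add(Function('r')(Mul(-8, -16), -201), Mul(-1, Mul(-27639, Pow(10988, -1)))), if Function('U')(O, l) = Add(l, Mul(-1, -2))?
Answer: Rational(2862543, 10988) ≈ 260.52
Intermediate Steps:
Function('U')(O, l) = Add(2, l) (Function('U')(O, l) = Add(l, 2) = Add(2, l))
Function('r')(q, c) = Add(2, Mul(2, q)) (Function('r')(q, c) = Add(Add(2, q), q) = Add(2, Mul(2, q)))
Add(Function('r')(Mul(-8, -16), -201), Mul(-1, Mul(-27639, Pow(10988, -1)))) = Add(Add(2, Mul(2, Mul(-8, -16))), Mul(-1, Mul(-27639, Pow(10988, -1)))) = Add(Add(2, Mul(2, 128)), Mul(-1, Mul(-27639, Rational(1, 10988)))) = Add(Add(2, 256), Mul(-1, Rational(-27639, 10988))) = Add(258, Rational(27639, 10988)) = Rational(2862543, 10988)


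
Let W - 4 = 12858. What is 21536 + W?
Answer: 34398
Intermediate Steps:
W = 12862 (W = 4 + 12858 = 12862)
21536 + W = 21536 + 12862 = 34398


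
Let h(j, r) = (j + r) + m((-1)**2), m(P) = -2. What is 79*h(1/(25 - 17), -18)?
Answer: -12561/8 ≈ -1570.1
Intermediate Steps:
h(j, r) = -2 + j + r (h(j, r) = (j + r) - 2 = -2 + j + r)
79*h(1/(25 - 17), -18) = 79*(-2 + 1/(25 - 17) - 18) = 79*(-2 + 1/8 - 18) = 79*(-159/8) = -12561/8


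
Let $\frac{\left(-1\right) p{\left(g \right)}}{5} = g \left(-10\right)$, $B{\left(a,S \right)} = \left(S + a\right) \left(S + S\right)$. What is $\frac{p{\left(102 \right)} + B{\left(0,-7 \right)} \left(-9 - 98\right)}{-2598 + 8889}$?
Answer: $- \frac{5386}{6291} \approx -0.85614$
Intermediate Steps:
$B{\left(a,S \right)} = 2 S \left(S + a\right)$ ($B{\left(a,S \right)} = \left(S + a\right) 2 S = 2 S \left(S + a\right)$)
$p{\left(g \right)} = 50 g$ ($p{\left(g \right)} = - 5 g \left(-10\right) = - 5 \left(- 10 g\right) = 50 g$)
$\frac{p{\left(102 \right)} + B{\left(0,-7 \right)} \left(-9 - 98\right)}{-2598 + 8889} = \frac{50 \cdot 102 + 2 \left(-7\right) \left(-7 + 0\right) \left(-9 - 98\right)}{-2598 + 8889} = \frac{5100 + 2 \left(-7\right) \left(-7\right) \left(-107\right)}{6291} = \left(5100 + 98 \left(-107\right)\right) \frac{1}{6291} = \left(5100 - 10486\right) \frac{1}{6291} = \left(-5386\right) \frac{1}{6291} = - \frac{5386}{6291}$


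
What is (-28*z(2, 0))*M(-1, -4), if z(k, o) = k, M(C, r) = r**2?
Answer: -896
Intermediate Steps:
(-28*z(2, 0))*M(-1, -4) = -28*2*(-4)**2 = -56*16 = -896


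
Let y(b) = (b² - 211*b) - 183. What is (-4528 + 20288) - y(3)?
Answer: 16567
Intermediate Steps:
y(b) = -183 + b² - 211*b
(-4528 + 20288) - y(3) = (-4528 + 20288) - (-183 + 3² - 211*3) = 15760 - (-183 + 9 - 633) = 15760 - 1*(-807) = 15760 + 807 = 16567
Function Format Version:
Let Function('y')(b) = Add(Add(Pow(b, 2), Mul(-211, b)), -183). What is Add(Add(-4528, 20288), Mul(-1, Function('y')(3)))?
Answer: 16567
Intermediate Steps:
Function('y')(b) = Add(-183, Pow(b, 2), Mul(-211, b))
Add(Add(-4528, 20288), Mul(-1, Function('y')(3))) = Add(Add(-4528, 20288), Mul(-1, Add(-183, Pow(3, 2), Mul(-211, 3)))) = Add(15760, Mul(-1, Add(-183, 9, -633))) = Add(15760, Mul(-1, -807)) = Add(15760, 807) = 16567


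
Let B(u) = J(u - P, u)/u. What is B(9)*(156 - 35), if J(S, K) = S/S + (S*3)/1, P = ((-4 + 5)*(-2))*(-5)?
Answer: -242/9 ≈ -26.889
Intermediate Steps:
P = 10 (P = (1*(-2))*(-5) = -2*(-5) = 10)
J(S, K) = 1 + 3*S (J(S, K) = 1 + (3*S)*1 = 1 + 3*S)
B(u) = (-29 + 3*u)/u (B(u) = (1 + 3*(u - 1*10))/u = (1 + 3*(u - 10))/u = (1 + 3*(-10 + u))/u = (1 + (-30 + 3*u))/u = (-29 + 3*u)/u)
B(9)*(156 - 35) = (3 - 29/9)*(156 - 35) = (3 - 29*1/9)*121 = (3 - 29/9)*121 = -2/9*121 = -242/9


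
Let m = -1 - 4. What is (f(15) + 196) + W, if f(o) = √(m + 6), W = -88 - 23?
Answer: 86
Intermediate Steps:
W = -111
m = -5
f(o) = 1 (f(o) = √(-5 + 6) = √1 = 1)
(f(15) + 196) + W = (1 + 196) - 111 = 197 - 111 = 86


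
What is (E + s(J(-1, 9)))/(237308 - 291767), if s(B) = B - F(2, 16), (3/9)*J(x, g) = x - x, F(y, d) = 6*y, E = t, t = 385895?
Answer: -385883/54459 ≈ -7.0858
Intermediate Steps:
E = 385895
J(x, g) = 0 (J(x, g) = 3*(x - x) = 3*0 = 0)
s(B) = -12 + B (s(B) = B - 6*2 = B - 1*12 = B - 12 = -12 + B)
(E + s(J(-1, 9)))/(237308 - 291767) = (385895 + (-12 + 0))/(237308 - 291767) = (385895 - 12)/(-54459) = 385883*(-1/54459) = -385883/54459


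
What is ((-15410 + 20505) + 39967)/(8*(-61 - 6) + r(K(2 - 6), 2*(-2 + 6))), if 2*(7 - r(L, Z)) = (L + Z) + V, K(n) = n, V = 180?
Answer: -45062/621 ≈ -72.564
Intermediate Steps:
r(L, Z) = -83 - L/2 - Z/2 (r(L, Z) = 7 - ((L + Z) + 180)/2 = 7 - (180 + L + Z)/2 = 7 + (-90 - L/2 - Z/2) = -83 - L/2 - Z/2)
((-15410 + 20505) + 39967)/(8*(-61 - 6) + r(K(2 - 6), 2*(-2 + 6))) = ((-15410 + 20505) + 39967)/(8*(-61 - 6) + (-83 - (2 - 6)/2 - (-2 + 6))) = (5095 + 39967)/(8*(-67) + (-83 - 1/2*(-4) - 4)) = 45062/(-536 + (-83 + 2 - 1/2*8)) = 45062/(-536 + (-83 + 2 - 4)) = 45062/(-536 - 85) = 45062/(-621) = 45062*(-1/621) = -45062/621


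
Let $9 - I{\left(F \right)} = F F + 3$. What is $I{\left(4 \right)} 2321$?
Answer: $-23210$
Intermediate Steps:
$I{\left(F \right)} = 6 - F^{2}$ ($I{\left(F \right)} = 9 - \left(F F + 3\right) = 9 - \left(F^{2} + 3\right) = 9 - \left(3 + F^{2}\right) = 6 - F^{2}$)
$I{\left(4 \right)} 2321 = \left(6 - 4^{2}\right) 2321 = \left(6 - 16\right) 2321 = \left(-10\right) 2321 = -23210$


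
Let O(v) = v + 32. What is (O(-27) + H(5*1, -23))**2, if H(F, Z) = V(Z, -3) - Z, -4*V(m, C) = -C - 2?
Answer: 12321/16 ≈ 770.06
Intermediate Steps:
V(m, C) = 1/2 + C/4 (V(m, C) = -(-C - 2)/4 = -(-2 - C)/4 = 1/2 + C/4)
O(v) = 32 + v
H(F, Z) = -1/4 - Z (H(F, Z) = (1/2 + (1/4)*(-3)) - Z = (1/2 - 3/4) - Z = -1/4 - Z)
(O(-27) + H(5*1, -23))**2 = ((32 - 27) + (-1/4 - 1*(-23)))**2 = (5 + (-1/4 + 23))**2 = (5 + 91/4)**2 = (111/4)**2 = 12321/16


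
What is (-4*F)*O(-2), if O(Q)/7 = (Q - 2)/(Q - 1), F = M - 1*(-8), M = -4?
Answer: -448/3 ≈ -149.33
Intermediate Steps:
F = 4 (F = -4 - 1*(-8) = -4 + 8 = 4)
O(Q) = 7*(-2 + Q)/(-1 + Q) (O(Q) = 7*((Q - 2)/(Q - 1)) = 7*((-2 + Q)/(-1 + Q)) = 7*(-2 + Q)/(-1 + Q))
(-4*F)*O(-2) = (-4*4)*(7*(-2 - 2)/(-1 - 2)) = -112*(-4)/(-3) = -112*(-1)*(-4)/3 = -16*28/3 = -448/3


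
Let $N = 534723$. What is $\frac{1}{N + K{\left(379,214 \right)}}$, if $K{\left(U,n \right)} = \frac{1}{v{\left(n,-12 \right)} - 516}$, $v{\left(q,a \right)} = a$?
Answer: $\frac{528}{282333743} \approx 1.8701 \cdot 10^{-6}$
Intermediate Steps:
$K{\left(U,n \right)} = - \frac{1}{528}$ ($K{\left(U,n \right)} = \frac{1}{-12 - 516} = \frac{1}{-528} = - \frac{1}{528}$)
$\frac{1}{N + K{\left(379,214 \right)}} = \frac{1}{534723 - \frac{1}{528}} = \frac{1}{\frac{282333743}{528}} = \frac{528}{282333743}$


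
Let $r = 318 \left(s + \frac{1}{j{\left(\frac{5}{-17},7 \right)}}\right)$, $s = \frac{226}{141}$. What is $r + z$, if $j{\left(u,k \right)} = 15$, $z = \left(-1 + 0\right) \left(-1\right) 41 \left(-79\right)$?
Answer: $- \frac{636403}{235} \approx -2708.1$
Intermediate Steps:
$s = \frac{226}{141}$ ($s = 226 \cdot \frac{1}{141} = \frac{226}{141} \approx 1.6028$)
$z = -3239$ ($z = \left(-1\right) \left(-1\right) 41 \left(-79\right) = 1 \cdot 41 \left(-79\right) = 41 \left(-79\right) = -3239$)
$r = \frac{124762}{235}$ ($r = 318 \left(\frac{226}{141} + \frac{1}{15}\right) = 318 \cdot \frac{1177}{705} = \frac{124762}{235} \approx 530.9$)
$r + z = \frac{124762}{235} - 3239 = - \frac{636403}{235}$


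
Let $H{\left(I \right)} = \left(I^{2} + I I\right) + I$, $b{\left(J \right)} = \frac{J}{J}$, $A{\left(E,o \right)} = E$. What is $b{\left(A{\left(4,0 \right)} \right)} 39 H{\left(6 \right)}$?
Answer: $3042$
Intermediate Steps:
$b{\left(J \right)} = 1$
$H{\left(I \right)} = I + 2 I^{2}$ ($H{\left(I \right)} = \left(I^{2} + I^{2}\right) + I = 2 I^{2} + I = I + 2 I^{2}$)
$b{\left(A{\left(4,0 \right)} \right)} 39 H{\left(6 \right)} = 1 \cdot 39 \cdot 6 \left(1 + 2 \cdot 6\right) = 39 \cdot 6 \left(1 + 12\right) = 39 \cdot 6 \cdot 13 = 39 \cdot 78 = 3042$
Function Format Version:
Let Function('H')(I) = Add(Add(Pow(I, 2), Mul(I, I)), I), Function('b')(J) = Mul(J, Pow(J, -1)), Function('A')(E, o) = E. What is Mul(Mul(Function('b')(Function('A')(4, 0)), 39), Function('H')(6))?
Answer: 3042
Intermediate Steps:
Function('b')(J) = 1
Function('H')(I) = Add(I, Mul(2, Pow(I, 2))) (Function('H')(I) = Add(Add(Pow(I, 2), Pow(I, 2)), I) = Add(Mul(2, Pow(I, 2)), I) = Add(I, Mul(2, Pow(I, 2))))
Mul(Mul(Function('b')(Function('A')(4, 0)), 39), Function('H')(6)) = Mul(Mul(1, 39), Mul(6, Add(1, Mul(2, 6)))) = Mul(39, Mul(6, Add(1, 12))) = Mul(39, Mul(6, 13)) = Mul(39, 78) = 3042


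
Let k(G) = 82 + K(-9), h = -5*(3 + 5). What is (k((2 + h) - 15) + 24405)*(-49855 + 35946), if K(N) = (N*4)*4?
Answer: -338586787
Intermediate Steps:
h = -40 (h = -5*8 = -40)
K(N) = 16*N (K(N) = (4*N)*4 = 16*N)
k(G) = -62 (k(G) = 82 + 16*(-9) = 82 - 144 = -62)
(k((2 + h) - 15) + 24405)*(-49855 + 35946) = (-62 + 24405)*(-49855 + 35946) = 24343*(-13909) = -338586787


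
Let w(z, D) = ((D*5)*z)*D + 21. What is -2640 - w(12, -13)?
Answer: -12801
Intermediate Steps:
w(z, D) = 21 + 5*z*D² (w(z, D) = ((5*D)*z)*D + 21 = (5*D*z)*D + 21 = 5*z*D² + 21 = 21 + 5*z*D²)
-2640 - w(12, -13) = -2640 - (21 + 5*12*(-13)²) = -2640 - (21 + 5*12*169) = -2640 - (21 + 10140) = -2640 - 1*10161 = -2640 - 10161 = -12801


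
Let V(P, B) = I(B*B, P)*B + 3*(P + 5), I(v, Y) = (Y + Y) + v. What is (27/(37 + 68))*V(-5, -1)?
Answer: 81/35 ≈ 2.3143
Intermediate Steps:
I(v, Y) = v + 2*Y (I(v, Y) = 2*Y + v = v + 2*Y)
V(P, B) = 15 + 3*P + B*(B² + 2*P) (V(P, B) = (B*B + 2*P)*B + 3*(P + 5) = (B² + 2*P)*B + 3*(5 + P) = B*(B² + 2*P) + (15 + 3*P) = 15 + 3*P + B*(B² + 2*P))
(27/(37 + 68))*V(-5, -1) = (27/(37 + 68))*(15 + 3*(-5) - ((-1)² + 2*(-5))) = (27/105)*(15 - 15 - (1 - 10)) = ((1/105)*27)*(15 - 15 - 1*(-9)) = 9*(15 - 15 + 9)/35 = (9/35)*9 = 81/35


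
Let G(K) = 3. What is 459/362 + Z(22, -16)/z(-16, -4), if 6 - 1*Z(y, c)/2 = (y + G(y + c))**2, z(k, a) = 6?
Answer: -222701/1086 ≈ -205.07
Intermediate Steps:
Z(y, c) = 12 - 2*(3 + y)**2 (Z(y, c) = 12 - 2*(y + 3)**2 = 12 - 2*(3 + y)**2)
459/362 + Z(22, -16)/z(-16, -4) = 459/362 + (12 - 2*(3 + 22)**2)/6 = 459*(1/362) + (12 - 2*25**2)*(1/6) = 459/362 + (12 - 2*625)*(1/6) = 459/362 + (12 - 1250)*(1/6) = 459/362 - 1238*1/6 = 459/362 - 619/3 = -222701/1086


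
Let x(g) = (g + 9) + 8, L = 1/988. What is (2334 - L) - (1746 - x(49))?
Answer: 646151/988 ≈ 654.00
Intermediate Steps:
L = 1/988 ≈ 0.0010121
x(g) = 17 + g (x(g) = (9 + g) + 8 = 17 + g)
(2334 - L) - (1746 - x(49)) = (2334 - 1*1/988) - (1746 - (17 + 49)) = (2334 - 1/988) - (1746 - 1*66) = 2305991/988 - (1746 - 66) = 2305991/988 - 1*1680 = 2305991/988 - 1680 = 646151/988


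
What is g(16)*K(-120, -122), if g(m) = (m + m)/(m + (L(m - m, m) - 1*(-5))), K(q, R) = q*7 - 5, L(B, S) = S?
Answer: -27040/37 ≈ -730.81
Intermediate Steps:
K(q, R) = -5 + 7*q (K(q, R) = 7*q - 5 = -5 + 7*q)
g(m) = 2*m/(5 + 2*m) (g(m) = (m + m)/(m + (m - 1*(-5))) = (2*m)/(m + (m + 5)) = (2*m)/(m + (5 + m)) = (2*m)/(5 + 2*m) = 2*m/(5 + 2*m))
g(16)*K(-120, -122) = (2*16/(5 + 2*16))*(-5 + 7*(-120)) = (2*16/(5 + 32))*(-5 - 840) = (2*16/37)*(-845) = (2*16*(1/37))*(-845) = (32/37)*(-845) = -27040/37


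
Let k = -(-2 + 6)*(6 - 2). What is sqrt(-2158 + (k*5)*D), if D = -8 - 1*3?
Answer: 3*I*sqrt(142) ≈ 35.749*I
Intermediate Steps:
D = -11 (D = -8 - 3 = -11)
k = -16 (k = -4*4 = -1*16 = -16)
sqrt(-2158 + (k*5)*D) = sqrt(-2158 - 16*5*(-11)) = sqrt(-2158 - 80*(-11)) = sqrt(-2158 + 880) = sqrt(-1278) = 3*I*sqrt(142)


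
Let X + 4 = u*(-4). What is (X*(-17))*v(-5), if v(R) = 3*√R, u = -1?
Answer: 0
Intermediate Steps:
X = 0 (X = -4 - 1*(-4) = -4 + 4 = 0)
(X*(-17))*v(-5) = (0*(-17))*(3*√(-5)) = 0*(3*(I*√5)) = 0*(3*I*√5) = 0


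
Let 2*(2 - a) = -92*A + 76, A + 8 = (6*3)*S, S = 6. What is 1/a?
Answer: 1/4564 ≈ 0.00021911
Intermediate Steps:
A = 100 (A = -8 + (6*3)*6 = -8 + 18*6 = -8 + 108 = 100)
a = 4564 (a = 2 - (-92*100 + 76)/2 = 2 - (-9200 + 76)/2 = 2 - 1/2*(-9124) = 2 + 4562 = 4564)
1/a = 1/4564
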